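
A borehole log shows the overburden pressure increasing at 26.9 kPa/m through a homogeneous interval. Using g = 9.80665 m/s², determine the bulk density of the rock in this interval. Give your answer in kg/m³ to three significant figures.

2740 kg/m³

ρ = (dP/dz)/g = 26.9 kPa/m / 9.80665 m/s² = 26900 Pa/m / 9.80665 m/s² = 2743.0 kg/m³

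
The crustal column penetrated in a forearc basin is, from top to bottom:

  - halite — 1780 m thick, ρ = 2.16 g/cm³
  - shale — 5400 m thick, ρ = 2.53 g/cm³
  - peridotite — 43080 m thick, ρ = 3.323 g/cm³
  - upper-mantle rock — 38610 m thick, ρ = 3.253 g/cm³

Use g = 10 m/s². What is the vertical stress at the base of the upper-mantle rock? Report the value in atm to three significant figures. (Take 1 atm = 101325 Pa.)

28300 atm

halite: 2160 kg/m³ × 10 m/s² × 1780 m = 3.845×10^7 Pa = 379.5 atm
shale: 2530 kg/m³ × 10 m/s² × 5400 m = 1.366×10^8 Pa = 1348 atm
peridotite: 3323 kg/m³ × 10 m/s² × 43080 m = 1.432×10^9 Pa = 14128 atm
upper-mantle rock: 3253 kg/m³ × 10 m/s² × 38610 m = 1.256×10^9 Pa = 12396 atm
Total = 379.5 + 1348 + 14128 + 12396 = 28252 atm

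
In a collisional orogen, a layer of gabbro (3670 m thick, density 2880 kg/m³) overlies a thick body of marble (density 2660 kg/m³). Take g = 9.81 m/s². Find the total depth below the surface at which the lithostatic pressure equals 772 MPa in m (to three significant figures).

29300 m

Pressure at base of upper layers: 2880×9.81×3670 = 1.037×10^8 Pa = 103.7 MPa
Remaining pressure to be supplied by marble: 7.720×10^8 − 1.037×10^8 = 6.683×10^8 Pa
Additional depth in marble = 6.683×10^8 Pa / (2660 kg/m³ × 9.81 m/s²) = 25611 m
Total depth = 3670 m + 25611 m = 29281 m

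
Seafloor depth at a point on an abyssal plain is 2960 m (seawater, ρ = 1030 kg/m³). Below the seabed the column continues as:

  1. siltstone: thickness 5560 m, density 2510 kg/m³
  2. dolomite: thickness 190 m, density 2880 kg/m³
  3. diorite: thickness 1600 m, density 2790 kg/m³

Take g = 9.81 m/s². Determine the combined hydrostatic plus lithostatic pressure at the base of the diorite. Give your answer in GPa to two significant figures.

seawater: 1030 kg/m³ × 9.81 m/s² × 2960 m = 2.991×10^7 Pa = 0.02991 GPa
siltstone: 2510 kg/m³ × 9.81 m/s² × 5560 m = 1.369×10^8 Pa = 0.1369 GPa
dolomite: 2880 kg/m³ × 9.81 m/s² × 190 m = 5.368×10^6 Pa = 5.368×10^-3 GPa
diorite: 2790 kg/m³ × 9.81 m/s² × 1600 m = 4.379×10^7 Pa = 0.04379 GPa
Total = 0.02991 + 0.1369 + 5.368×10^-3 + 0.04379 = 0.21597 GPa

0.22 GPa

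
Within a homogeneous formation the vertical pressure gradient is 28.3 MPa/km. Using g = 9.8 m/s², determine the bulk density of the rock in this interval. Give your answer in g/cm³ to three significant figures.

ρ = (dP/dz)/g = 28.3 MPa/km / 9.8 m/s² = 28300 Pa/m / 9.8 m/s² = 2887.8 kg/m³
= 2.888 g/cm³

2.89 g/cm³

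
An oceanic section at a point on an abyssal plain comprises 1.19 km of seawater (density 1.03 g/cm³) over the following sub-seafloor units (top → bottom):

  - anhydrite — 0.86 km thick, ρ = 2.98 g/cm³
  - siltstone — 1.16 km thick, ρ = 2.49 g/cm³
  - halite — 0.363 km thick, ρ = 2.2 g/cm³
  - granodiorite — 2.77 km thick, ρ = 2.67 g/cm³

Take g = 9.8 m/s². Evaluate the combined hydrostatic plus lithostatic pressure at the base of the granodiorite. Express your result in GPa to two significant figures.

seawater: 1030 kg/m³ × 9.8 m/s² × 1190 m = 1.201×10^7 Pa = 0.01201 GPa
anhydrite: 2980 kg/m³ × 9.8 m/s² × 860 m = 2.512×10^7 Pa = 0.02512 GPa
siltstone: 2490 kg/m³ × 9.8 m/s² × 1160 m = 2.831×10^7 Pa = 0.02831 GPa
halite: 2200 kg/m³ × 9.8 m/s² × 363 m = 7.826×10^6 Pa = 7.826×10^-3 GPa
granodiorite: 2670 kg/m³ × 9.8 m/s² × 2770 m = 7.248×10^7 Pa = 0.07248 GPa
Total = 0.01201 + 0.02512 + 0.02831 + 7.826×10^-3 + 0.07248 = 0.14574 GPa

0.15 GPa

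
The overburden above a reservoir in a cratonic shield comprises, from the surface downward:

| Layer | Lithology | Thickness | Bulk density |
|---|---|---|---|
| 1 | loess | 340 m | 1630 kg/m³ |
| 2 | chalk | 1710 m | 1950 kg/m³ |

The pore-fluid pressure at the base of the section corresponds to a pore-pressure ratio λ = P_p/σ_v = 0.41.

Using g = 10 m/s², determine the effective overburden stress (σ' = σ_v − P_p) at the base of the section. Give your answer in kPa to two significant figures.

Overburden (lithostatic) stress σ_v:
loess: 1630 kg/m³ × 10 m/s² × 340 m = 5.542×10^6 Pa = 5.542 MPa
chalk: 1950 kg/m³ × 10 m/s² × 1710 m = 3.334×10^7 Pa = 33.34 MPa
Total = 5.542 + 33.34 = 38.887 MPa
Pore pressure P_p = λ·σ_v = 0.41 × 38.89 MPa = 15.94 MPa
Effective stress σ' = σ_v − P_p = 38.89 − 15.94 = 22.943 MPa = 22943 kPa

23000 kPa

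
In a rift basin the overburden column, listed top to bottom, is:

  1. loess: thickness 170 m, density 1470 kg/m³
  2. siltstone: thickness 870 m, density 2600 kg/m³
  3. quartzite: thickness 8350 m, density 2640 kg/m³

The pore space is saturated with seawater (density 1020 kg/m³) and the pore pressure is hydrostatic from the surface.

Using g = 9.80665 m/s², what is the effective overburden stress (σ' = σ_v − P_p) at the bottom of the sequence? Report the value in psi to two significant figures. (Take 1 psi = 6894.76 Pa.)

Overburden (lithostatic) stress σ_v:
loess: 1470 kg/m³ × 9.80665 m/s² × 170 m = 2.451×10^6 Pa = 2.451 MPa
siltstone: 2600 kg/m³ × 9.80665 m/s² × 870 m = 2.218×10^7 Pa = 22.18 MPa
quartzite: 2640 kg/m³ × 9.80665 m/s² × 8350 m = 2.162×10^8 Pa = 216.2 MPa
Total = 2.451 + 22.18 + 216.2 = 240.81 MPa
Pore pressure P_p = 1020 kg/m³ × 9.80665 m/s² × 9390 m = 9.393×10^7 Pa = 93.93 MPa
Effective stress σ' = σ_v − P_p = 240.8 − 93.93 = 146.88 MPa = 21304 psi

21000 psi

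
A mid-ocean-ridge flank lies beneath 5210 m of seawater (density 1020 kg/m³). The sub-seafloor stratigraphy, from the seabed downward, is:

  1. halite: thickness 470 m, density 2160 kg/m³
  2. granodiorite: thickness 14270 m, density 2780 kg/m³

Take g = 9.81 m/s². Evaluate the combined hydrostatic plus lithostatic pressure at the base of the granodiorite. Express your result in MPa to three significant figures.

seawater: 1020 kg/m³ × 9.81 m/s² × 5210 m = 5.213×10^7 Pa = 52.13 MPa
halite: 2160 kg/m³ × 9.81 m/s² × 470 m = 9.959×10^6 Pa = 9.959 MPa
granodiorite: 2780 kg/m³ × 9.81 m/s² × 14270 m = 3.892×10^8 Pa = 389.2 MPa
Total = 52.13 + 9.959 + 389.2 = 451.26 MPa

451 MPa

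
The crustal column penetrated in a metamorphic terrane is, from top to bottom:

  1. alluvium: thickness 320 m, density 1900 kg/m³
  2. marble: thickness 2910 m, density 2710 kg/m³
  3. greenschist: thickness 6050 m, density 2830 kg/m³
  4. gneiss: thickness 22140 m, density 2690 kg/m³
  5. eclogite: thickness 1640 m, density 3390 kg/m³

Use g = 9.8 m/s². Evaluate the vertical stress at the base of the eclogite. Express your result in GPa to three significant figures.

0.889 GPa

alluvium: 1900 kg/m³ × 9.8 m/s² × 320 m = 5.958×10^6 Pa = 5.958×10^-3 GPa
marble: 2710 kg/m³ × 9.8 m/s² × 2910 m = 7.728×10^7 Pa = 0.07728 GPa
greenschist: 2830 kg/m³ × 9.8 m/s² × 6050 m = 1.678×10^8 Pa = 0.1678 GPa
gneiss: 2690 kg/m³ × 9.8 m/s² × 22140 m = 5.837×10^8 Pa = 0.5837 GPa
eclogite: 3390 kg/m³ × 9.8 m/s² × 1640 m = 5.448×10^7 Pa = 0.05448 GPa
Total = 5.958×10^-3 + 0.07728 + 0.1678 + 0.5837 + 0.05448 = 0.88917 GPa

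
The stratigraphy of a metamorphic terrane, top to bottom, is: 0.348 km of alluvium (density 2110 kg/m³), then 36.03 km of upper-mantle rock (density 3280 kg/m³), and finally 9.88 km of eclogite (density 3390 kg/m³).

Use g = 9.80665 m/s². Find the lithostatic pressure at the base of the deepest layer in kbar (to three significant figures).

alluvium: 2110 kg/m³ × 9.80665 m/s² × 348 m = 7.201×10^6 Pa = 0.07201 kbar
upper-mantle rock: 3280 kg/m³ × 9.80665 m/s² × 36030 m = 1.159×10^9 Pa = 11.59 kbar
eclogite: 3390 kg/m³ × 9.80665 m/s² × 9880 m = 3.285×10^8 Pa = 3.285 kbar
Total = 0.07201 + 11.59 + 3.285 = 14.946 kbar

14.9 kbar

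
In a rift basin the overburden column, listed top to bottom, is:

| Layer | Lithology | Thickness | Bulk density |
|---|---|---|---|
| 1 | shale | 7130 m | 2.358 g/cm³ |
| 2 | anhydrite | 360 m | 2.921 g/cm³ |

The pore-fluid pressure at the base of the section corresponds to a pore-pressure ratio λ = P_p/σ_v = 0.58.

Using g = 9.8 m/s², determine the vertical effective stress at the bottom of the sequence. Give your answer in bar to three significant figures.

Overburden (lithostatic) stress σ_v:
shale: 2358 kg/m³ × 9.8 m/s² × 7130 m = 1.648×10^8 Pa = 164.8 MPa
anhydrite: 2921 kg/m³ × 9.8 m/s² × 360 m = 1.031×10^7 Pa = 10.31 MPa
Total = 164.8 + 10.31 = 175.07 MPa
Pore pressure P_p = λ·σ_v = 0.58 × 175.1 MPa = 101.5 MPa
Effective stress σ' = σ_v − P_p = 175.1 − 101.5 = 73.529 MPa = 735.29 bar

735 bar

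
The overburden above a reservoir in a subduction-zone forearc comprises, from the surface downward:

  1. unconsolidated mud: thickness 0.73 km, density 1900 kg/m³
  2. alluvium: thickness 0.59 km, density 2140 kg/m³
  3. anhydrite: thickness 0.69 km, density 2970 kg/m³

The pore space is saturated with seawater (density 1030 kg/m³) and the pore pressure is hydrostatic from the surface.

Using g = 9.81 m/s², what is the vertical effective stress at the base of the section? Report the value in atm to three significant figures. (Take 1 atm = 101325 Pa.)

254 atm

Overburden (lithostatic) stress σ_v:
unconsolidated mud: 1900 kg/m³ × 9.81 m/s² × 730 m = 1.361×10^7 Pa = 13.61 MPa
alluvium: 2140 kg/m³ × 9.81 m/s² × 590 m = 1.239×10^7 Pa = 12.39 MPa
anhydrite: 2970 kg/m³ × 9.81 m/s² × 690 m = 2.010×10^7 Pa = 20.10 MPa
Total = 13.61 + 12.39 + 20.10 = 46.096 MPa
Pore pressure P_p = 1030 kg/m³ × 9.81 m/s² × 2010 m = 2.031×10^7 Pa = 20.31 MPa
Effective stress σ' = σ_v − P_p = 46.10 − 20.31 = 25.787 MPa = 254.49 atm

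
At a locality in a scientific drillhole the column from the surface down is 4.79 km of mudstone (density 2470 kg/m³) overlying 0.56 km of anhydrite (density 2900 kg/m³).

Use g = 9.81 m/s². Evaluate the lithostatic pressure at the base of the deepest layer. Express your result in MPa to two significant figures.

130 MPa

mudstone: 2470 kg/m³ × 9.81 m/s² × 4790 m = 1.161×10^8 Pa = 116.1 MPa
anhydrite: 2900 kg/m³ × 9.81 m/s² × 560 m = 1.593×10^7 Pa = 15.93 MPa
Total = 116.1 + 15.93 = 132.00 MPa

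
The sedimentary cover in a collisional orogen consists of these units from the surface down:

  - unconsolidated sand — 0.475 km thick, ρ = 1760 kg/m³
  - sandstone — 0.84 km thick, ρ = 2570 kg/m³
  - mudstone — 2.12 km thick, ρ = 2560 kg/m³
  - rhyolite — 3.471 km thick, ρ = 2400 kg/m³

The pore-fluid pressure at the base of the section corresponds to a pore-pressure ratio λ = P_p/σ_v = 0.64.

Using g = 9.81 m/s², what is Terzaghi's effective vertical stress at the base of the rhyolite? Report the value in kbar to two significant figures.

0.59 kbar

Overburden (lithostatic) stress σ_v:
unconsolidated sand: 1760 kg/m³ × 9.81 m/s² × 475 m = 8.201×10^6 Pa = 8.201 MPa
sandstone: 2570 kg/m³ × 9.81 m/s² × 840 m = 2.118×10^7 Pa = 21.18 MPa
mudstone: 2560 kg/m³ × 9.81 m/s² × 2120 m = 5.324×10^7 Pa = 53.24 MPa
rhyolite: 2400 kg/m³ × 9.81 m/s² × 3471 m = 8.172×10^7 Pa = 81.72 MPa
Total = 8.201 + 21.18 + 53.24 + 81.72 = 164.34 MPa
Pore pressure P_p = λ·σ_v = 0.64 × 164.3 MPa = 105.2 MPa
Effective stress σ' = σ_v − P_p = 164.3 − 105.2 = 59.163 MPa = 0.59163 kbar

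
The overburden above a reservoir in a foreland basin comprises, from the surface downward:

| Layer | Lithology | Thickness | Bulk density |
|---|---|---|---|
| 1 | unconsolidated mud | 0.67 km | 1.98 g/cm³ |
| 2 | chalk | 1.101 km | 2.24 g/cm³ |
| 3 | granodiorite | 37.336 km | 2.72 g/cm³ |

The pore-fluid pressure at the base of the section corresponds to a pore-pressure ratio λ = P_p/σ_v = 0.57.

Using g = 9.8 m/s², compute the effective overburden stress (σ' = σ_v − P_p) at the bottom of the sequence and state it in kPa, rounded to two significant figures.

Overburden (lithostatic) stress σ_v:
unconsolidated mud: 1980 kg/m³ × 9.8 m/s² × 670 m = 1.300×10^7 Pa = 13.00 MPa
chalk: 2240 kg/m³ × 9.8 m/s² × 1101 m = 2.417×10^7 Pa = 24.17 MPa
granodiorite: 2720 kg/m³ × 9.8 m/s² × 37336 m = 9.952×10^8 Pa = 995.2 MPa
Total = 13.00 + 24.17 + 995.2 = 1032.4 MPa
Pore pressure P_p = λ·σ_v = 0.57 × 1032 MPa = 588.5 MPa
Effective stress σ' = σ_v − P_p = 1032 − 588.5 = 443.93 MPa = 4.4393×10^5 kPa

440000 kPa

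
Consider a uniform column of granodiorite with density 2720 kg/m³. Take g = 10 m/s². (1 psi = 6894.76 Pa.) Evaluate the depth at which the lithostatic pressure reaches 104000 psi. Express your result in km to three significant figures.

h = P/(ρg) = 104000 psi / (2720 kg/m³ × 10 m/s²) = 7.171×10^8 Pa / 27200 Pa/m = 26362 m
= 26.362 km

26.4 km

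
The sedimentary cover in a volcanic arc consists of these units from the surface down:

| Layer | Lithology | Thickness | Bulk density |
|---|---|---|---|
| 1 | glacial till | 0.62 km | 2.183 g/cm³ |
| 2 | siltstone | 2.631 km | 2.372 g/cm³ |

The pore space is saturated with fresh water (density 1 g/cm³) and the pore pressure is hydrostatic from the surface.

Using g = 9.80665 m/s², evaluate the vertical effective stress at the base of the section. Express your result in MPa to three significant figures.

Overburden (lithostatic) stress σ_v:
glacial till: 2183 kg/m³ × 9.80665 m/s² × 620 m = 1.327×10^7 Pa = 13.27 MPa
siltstone: 2372 kg/m³ × 9.80665 m/s² × 2631 m = 6.120×10^7 Pa = 61.20 MPa
Total = 13.27 + 61.20 = 74.474 MPa
Pore pressure P_p = 1000 kg/m³ × 9.80665 m/s² × 3251 m = 3.188×10^7 Pa = 31.88 MPa
Effective stress σ' = σ_v − P_p = 74.47 − 31.88 = 42.592 MPa

42.6 MPa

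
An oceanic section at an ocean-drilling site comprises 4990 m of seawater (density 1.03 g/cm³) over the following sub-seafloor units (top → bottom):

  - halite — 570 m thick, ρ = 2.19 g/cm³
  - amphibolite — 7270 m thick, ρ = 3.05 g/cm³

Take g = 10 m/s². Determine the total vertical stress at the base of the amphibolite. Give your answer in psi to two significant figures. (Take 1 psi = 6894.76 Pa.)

41000 psi

seawater: 1030 kg/m³ × 10 m/s² × 4990 m = 5.140×10^7 Pa = 7455 psi
halite: 2190 kg/m³ × 10 m/s² × 570 m = 1.248×10^7 Pa = 1811 psi
amphibolite: 3050 kg/m³ × 10 m/s² × 7270 m = 2.217×10^8 Pa = 32160 psi
Total = 7455 + 1811 + 32160 = 41425 psi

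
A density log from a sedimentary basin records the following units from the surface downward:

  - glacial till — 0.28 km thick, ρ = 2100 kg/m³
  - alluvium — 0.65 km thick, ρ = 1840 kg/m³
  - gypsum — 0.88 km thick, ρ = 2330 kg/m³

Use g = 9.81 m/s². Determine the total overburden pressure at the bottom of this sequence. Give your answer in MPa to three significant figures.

glacial till: 2100 kg/m³ × 9.81 m/s² × 280 m = 5.768×10^6 Pa = 5.768 MPa
alluvium: 1840 kg/m³ × 9.81 m/s² × 650 m = 1.173×10^7 Pa = 11.73 MPa
gypsum: 2330 kg/m³ × 9.81 m/s² × 880 m = 2.011×10^7 Pa = 20.11 MPa
Total = 5.768 + 11.73 + 20.11 = 37.615 MPa

37.6 MPa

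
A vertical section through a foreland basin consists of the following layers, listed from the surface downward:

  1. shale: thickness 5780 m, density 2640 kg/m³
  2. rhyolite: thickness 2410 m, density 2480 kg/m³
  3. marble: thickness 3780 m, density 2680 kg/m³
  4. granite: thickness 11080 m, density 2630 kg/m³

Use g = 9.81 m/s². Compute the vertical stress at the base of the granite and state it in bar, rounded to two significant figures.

5900 bar

shale: 2640 kg/m³ × 9.81 m/s² × 5780 m = 1.497×10^8 Pa = 1497 bar
rhyolite: 2480 kg/m³ × 9.81 m/s² × 2410 m = 5.863×10^7 Pa = 586.3 bar
marble: 2680 kg/m³ × 9.81 m/s² × 3780 m = 9.938×10^7 Pa = 993.8 bar
granite: 2630 kg/m³ × 9.81 m/s² × 11080 m = 2.859×10^8 Pa = 2859 bar
Total = 1497 + 586.3 + 993.8 + 2859 = 5935.7 bar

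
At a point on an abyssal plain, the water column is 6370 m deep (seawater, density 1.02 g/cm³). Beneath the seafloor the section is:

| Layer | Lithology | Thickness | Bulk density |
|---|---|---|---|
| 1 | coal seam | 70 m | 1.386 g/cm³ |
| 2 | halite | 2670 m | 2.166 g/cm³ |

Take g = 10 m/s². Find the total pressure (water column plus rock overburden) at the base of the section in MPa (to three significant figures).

124 MPa

seawater: 1020 kg/m³ × 10 m/s² × 6370 m = 6.497×10^7 Pa = 64.97 MPa
coal seam: 1386 kg/m³ × 10 m/s² × 70 m = 9.702×10^5 Pa = 0.9702 MPa
halite: 2166 kg/m³ × 10 m/s² × 2670 m = 5.783×10^7 Pa = 57.83 MPa
Total = 64.97 + 0.9702 + 57.83 = 123.78 MPa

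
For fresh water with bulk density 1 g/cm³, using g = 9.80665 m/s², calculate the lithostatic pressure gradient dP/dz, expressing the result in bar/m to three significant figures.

dP/dz = ρg = 1000 kg/m³ × 9.80665 m/s² = 9806.6 Pa/m
= 9806.6 Pa/m × (1 bar/m / 1.0000×10^5 Pa/m) = 0.098067 bar/m

0.0981 bar/m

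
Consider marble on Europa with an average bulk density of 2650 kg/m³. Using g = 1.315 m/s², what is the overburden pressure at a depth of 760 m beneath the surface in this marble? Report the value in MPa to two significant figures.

2.6 MPa

marble: 2650 kg/m³ × 1.315 m/s² × 760 m = 2.648×10^6 Pa = 2.648 MPa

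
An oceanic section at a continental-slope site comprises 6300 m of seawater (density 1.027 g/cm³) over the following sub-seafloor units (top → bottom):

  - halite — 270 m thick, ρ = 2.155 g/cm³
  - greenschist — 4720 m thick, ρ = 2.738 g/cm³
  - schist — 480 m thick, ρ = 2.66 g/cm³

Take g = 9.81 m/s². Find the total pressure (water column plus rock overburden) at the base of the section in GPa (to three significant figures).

0.208 GPa

seawater: 1027 kg/m³ × 9.81 m/s² × 6300 m = 6.347×10^7 Pa = 0.06347 GPa
halite: 2155 kg/m³ × 9.81 m/s² × 270 m = 5.708×10^6 Pa = 5.708×10^-3 GPa
greenschist: 2738 kg/m³ × 9.81 m/s² × 4720 m = 1.268×10^8 Pa = 0.1268 GPa
schist: 2660 kg/m³ × 9.81 m/s² × 480 m = 1.253×10^7 Pa = 0.01253 GPa
Total = 0.06347 + 5.708×10^-3 + 0.1268 + 0.01253 = 0.20848 GPa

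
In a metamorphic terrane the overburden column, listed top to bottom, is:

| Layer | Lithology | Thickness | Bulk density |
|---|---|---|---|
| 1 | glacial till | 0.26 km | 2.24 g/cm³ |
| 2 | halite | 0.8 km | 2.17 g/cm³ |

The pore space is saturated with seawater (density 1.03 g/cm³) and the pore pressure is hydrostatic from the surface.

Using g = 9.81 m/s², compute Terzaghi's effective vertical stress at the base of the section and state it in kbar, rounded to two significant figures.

0.12 kbar

Overburden (lithostatic) stress σ_v:
glacial till: 2240 kg/m³ × 9.81 m/s² × 260 m = 5.713×10^6 Pa = 5.713 MPa
halite: 2170 kg/m³ × 9.81 m/s² × 800 m = 1.703×10^7 Pa = 17.03 MPa
Total = 5.713 + 17.03 = 22.744 MPa
Pore pressure P_p = 1030 kg/m³ × 9.81 m/s² × 1060 m = 1.071×10^7 Pa = 10.71 MPa
Effective stress σ' = σ_v − P_p = 22.74 − 10.71 = 12.033 MPa = 0.12033 kbar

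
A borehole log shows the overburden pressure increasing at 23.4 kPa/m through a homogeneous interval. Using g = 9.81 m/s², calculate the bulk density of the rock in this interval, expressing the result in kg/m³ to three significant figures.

ρ = (dP/dz)/g = 23.4 kPa/m / 9.81 m/s² = 23400 Pa/m / 9.81 m/s² = 2385.3 kg/m³

2390 kg/m³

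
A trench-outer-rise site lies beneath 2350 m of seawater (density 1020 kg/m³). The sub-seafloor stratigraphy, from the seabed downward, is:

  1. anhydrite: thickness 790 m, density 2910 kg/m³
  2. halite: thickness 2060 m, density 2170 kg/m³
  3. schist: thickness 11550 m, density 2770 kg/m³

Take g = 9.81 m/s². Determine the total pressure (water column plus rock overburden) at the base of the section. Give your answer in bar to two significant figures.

4000 bar

seawater: 1020 kg/m³ × 9.81 m/s² × 2350 m = 2.351×10^7 Pa = 235.1 bar
anhydrite: 2910 kg/m³ × 9.81 m/s² × 790 m = 2.255×10^7 Pa = 225.5 bar
halite: 2170 kg/m³ × 9.81 m/s² × 2060 m = 4.385×10^7 Pa = 438.5 bar
schist: 2770 kg/m³ × 9.81 m/s² × 11550 m = 3.139×10^8 Pa = 3139 bar
Total = 235.1 + 225.5 + 438.5 + 3139 = 4037.8 bar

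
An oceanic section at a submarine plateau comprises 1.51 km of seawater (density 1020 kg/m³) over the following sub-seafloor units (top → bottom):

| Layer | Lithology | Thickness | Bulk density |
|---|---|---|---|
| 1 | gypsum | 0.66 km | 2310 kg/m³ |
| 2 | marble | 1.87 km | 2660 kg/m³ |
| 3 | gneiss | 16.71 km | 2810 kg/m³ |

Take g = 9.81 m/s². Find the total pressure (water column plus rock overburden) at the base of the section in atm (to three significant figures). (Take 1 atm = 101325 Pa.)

seawater: 1020 kg/m³ × 9.81 m/s² × 1510 m = 1.511×10^7 Pa = 149.1 atm
gypsum: 2310 kg/m³ × 9.81 m/s² × 660 m = 1.496×10^7 Pa = 147.6 atm
marble: 2660 kg/m³ × 9.81 m/s² × 1870 m = 4.880×10^7 Pa = 481.6 atm
gneiss: 2810 kg/m³ × 9.81 m/s² × 16710 m = 4.606×10^8 Pa = 4546 atm
Total = 149.1 + 147.6 + 481.6 + 4546 = 5324.4 atm

5320 atm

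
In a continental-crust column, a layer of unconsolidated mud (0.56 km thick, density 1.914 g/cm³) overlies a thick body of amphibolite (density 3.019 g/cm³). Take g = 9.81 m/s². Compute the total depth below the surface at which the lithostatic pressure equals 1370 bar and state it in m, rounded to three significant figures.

4830 m

Pressure at base of upper layers: 1914×9.81×560 = 1.051×10^7 Pa = 105.1 bar
Remaining pressure to be supplied by amphibolite: 1.370×10^8 − 1.051×10^7 = 1.265×10^8 Pa
Additional depth in amphibolite = 1.265×10^8 Pa / (3019 kg/m³ × 9.81 m/s²) = 4270.8 m
Total depth = 560 m + 4270.8 m = 4830.8 m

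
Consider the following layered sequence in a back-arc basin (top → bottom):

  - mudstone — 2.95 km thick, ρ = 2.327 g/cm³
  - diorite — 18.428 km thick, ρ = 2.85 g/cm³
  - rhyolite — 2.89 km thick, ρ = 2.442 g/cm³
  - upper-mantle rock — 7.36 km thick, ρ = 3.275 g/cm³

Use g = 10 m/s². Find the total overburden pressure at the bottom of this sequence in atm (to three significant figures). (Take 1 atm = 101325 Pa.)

mudstone: 2327 kg/m³ × 10 m/s² × 2950 m = 6.865×10^7 Pa = 677.5 atm
diorite: 2850 kg/m³ × 10 m/s² × 18428 m = 5.252×10^8 Pa = 5183 atm
rhyolite: 2442 kg/m³ × 10 m/s² × 2890 m = 7.057×10^7 Pa = 696.5 atm
upper-mantle rock: 3275 kg/m³ × 10 m/s² × 7360 m = 2.410×10^8 Pa = 2379 atm
Total = 677.5 + 5183 + 696.5 + 2379 = 8936.2 atm

8940 atm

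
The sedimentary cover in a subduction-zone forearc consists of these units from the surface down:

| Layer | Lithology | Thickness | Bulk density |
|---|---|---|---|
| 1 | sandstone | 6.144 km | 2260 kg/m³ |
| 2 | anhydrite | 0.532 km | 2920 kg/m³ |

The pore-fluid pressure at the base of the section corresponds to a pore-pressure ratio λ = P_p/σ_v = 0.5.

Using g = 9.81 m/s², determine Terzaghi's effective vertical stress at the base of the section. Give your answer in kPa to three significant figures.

Overburden (lithostatic) stress σ_v:
sandstone: 2260 kg/m³ × 9.81 m/s² × 6144 m = 1.362×10^8 Pa = 136.2 MPa
anhydrite: 2920 kg/m³ × 9.81 m/s² × 532 m = 1.524×10^7 Pa = 15.24 MPa
Total = 136.2 + 15.24 = 151.46 MPa
Pore pressure P_p = λ·σ_v = 0.5 × 151.5 MPa = 75.73 MPa
Effective stress σ' = σ_v − P_p = 151.5 − 75.73 = 75.728 MPa = 75728 kPa

75700 kPa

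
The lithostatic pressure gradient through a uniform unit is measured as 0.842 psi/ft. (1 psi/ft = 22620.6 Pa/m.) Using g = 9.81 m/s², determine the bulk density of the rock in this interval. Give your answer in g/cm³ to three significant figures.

1.94 g/cm³

ρ = (dP/dz)/g = 0.842 psi/ft / 9.81 m/s² = 19047 Pa/m / 9.81 m/s² = 1941.5 kg/m³
= 1.942 g/cm³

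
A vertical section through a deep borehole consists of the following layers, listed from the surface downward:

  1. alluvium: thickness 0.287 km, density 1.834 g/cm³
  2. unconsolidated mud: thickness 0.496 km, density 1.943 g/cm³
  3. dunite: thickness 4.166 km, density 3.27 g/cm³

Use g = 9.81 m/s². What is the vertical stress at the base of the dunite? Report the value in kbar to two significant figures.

alluvium: 1834 kg/m³ × 9.81 m/s² × 287 m = 5.164×10^6 Pa = 0.05164 kbar
unconsolidated mud: 1943 kg/m³ × 9.81 m/s² × 496 m = 9.454×10^6 Pa = 0.09454 kbar
dunite: 3270 kg/m³ × 9.81 m/s² × 4166 m = 1.336×10^8 Pa = 1.336 kbar
Total = 0.05164 + 0.09454 + 1.336 = 1.4826 kbar

1.5 kbar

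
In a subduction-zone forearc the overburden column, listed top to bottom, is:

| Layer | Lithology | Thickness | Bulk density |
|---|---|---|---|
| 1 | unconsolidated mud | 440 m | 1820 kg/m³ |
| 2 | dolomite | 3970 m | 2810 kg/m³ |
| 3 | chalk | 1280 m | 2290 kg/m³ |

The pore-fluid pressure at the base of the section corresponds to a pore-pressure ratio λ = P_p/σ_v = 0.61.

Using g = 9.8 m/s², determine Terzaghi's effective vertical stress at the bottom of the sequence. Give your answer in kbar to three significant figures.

0.569 kbar

Overburden (lithostatic) stress σ_v:
unconsolidated mud: 1820 kg/m³ × 9.8 m/s² × 440 m = 7.848×10^6 Pa = 7.848 MPa
dolomite: 2810 kg/m³ × 9.8 m/s² × 3970 m = 1.093×10^8 Pa = 109.3 MPa
chalk: 2290 kg/m³ × 9.8 m/s² × 1280 m = 2.873×10^7 Pa = 28.73 MPa
Total = 7.848 + 109.3 + 28.73 = 145.90 MPa
Pore pressure P_p = λ·σ_v = 0.61 × 145.9 MPa = 89.00 MPa
Effective stress σ' = σ_v − P_p = 145.9 − 89.00 = 56.901 MPa = 0.56901 kbar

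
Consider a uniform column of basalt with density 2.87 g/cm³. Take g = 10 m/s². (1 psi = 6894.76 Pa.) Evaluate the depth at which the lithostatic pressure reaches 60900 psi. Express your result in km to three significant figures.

14.6 km

h = P/(ρg) = 60900 psi / (2870 kg/m³ × 10 m/s²) = 4.199×10^8 Pa / 28700 Pa/m = 14630 m
= 14.630 km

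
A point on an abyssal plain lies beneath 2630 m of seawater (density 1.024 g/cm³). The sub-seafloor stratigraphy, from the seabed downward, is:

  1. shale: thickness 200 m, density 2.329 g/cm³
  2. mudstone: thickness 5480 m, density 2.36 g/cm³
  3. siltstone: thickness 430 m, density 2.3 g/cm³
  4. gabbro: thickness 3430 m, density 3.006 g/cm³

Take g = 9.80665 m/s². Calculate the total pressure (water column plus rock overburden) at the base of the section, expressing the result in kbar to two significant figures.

2.7 kbar

seawater: 1024 kg/m³ × 9.80665 m/s² × 2630 m = 2.641×10^7 Pa = 0.2641 kbar
shale: 2329 kg/m³ × 9.80665 m/s² × 200 m = 4.568×10^6 Pa = 0.04568 kbar
mudstone: 2360 kg/m³ × 9.80665 m/s² × 5480 m = 1.268×10^8 Pa = 1.268 kbar
siltstone: 2300 kg/m³ × 9.80665 m/s² × 430 m = 9.699×10^6 Pa = 0.09699 kbar
gabbro: 3006 kg/m³ × 9.80665 m/s² × 3430 m = 1.011×10^8 Pa = 1.011 kbar
Total = 0.2641 + 0.04568 + 1.268 + 0.09699 + 1.011 = 2.6862 kbar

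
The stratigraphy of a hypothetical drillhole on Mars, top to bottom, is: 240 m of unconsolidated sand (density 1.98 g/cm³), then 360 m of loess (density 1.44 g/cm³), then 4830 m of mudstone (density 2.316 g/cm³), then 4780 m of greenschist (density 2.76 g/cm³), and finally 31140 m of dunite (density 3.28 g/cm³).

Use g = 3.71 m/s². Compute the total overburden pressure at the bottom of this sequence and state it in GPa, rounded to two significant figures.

unconsolidated sand: 1980 kg/m³ × 3.71 m/s² × 240 m = 1.763×10^6 Pa = 1.763×10^-3 GPa
loess: 1440 kg/m³ × 3.71 m/s² × 360 m = 1.923×10^6 Pa = 1.923×10^-3 GPa
mudstone: 2316 kg/m³ × 3.71 m/s² × 4830 m = 4.150×10^7 Pa = 0.04150 GPa
greenschist: 2760 kg/m³ × 3.71 m/s² × 4780 m = 4.895×10^7 Pa = 0.04895 GPa
dunite: 3280 kg/m³ × 3.71 m/s² × 31140 m = 3.789×10^8 Pa = 0.3789 GPa
Total = 1.763×10^-3 + 1.923×10^-3 + 0.04150 + 0.04895 + 0.3789 = 0.47307 GPa

0.47 GPa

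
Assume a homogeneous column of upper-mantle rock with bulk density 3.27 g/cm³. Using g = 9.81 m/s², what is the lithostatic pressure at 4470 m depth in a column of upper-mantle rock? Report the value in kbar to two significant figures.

upper-mantle rock: 3270 kg/m³ × 9.81 m/s² × 4470 m = 1.434×10^8 Pa = 1.434 kbar

1.4 kbar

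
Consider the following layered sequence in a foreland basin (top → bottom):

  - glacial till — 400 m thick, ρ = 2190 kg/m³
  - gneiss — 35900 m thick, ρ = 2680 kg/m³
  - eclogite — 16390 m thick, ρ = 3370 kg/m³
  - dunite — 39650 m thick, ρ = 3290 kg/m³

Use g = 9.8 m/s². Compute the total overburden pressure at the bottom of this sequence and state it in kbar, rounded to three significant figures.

glacial till: 2190 kg/m³ × 9.8 m/s² × 400 m = 8.585×10^6 Pa = 0.08585 kbar
gneiss: 2680 kg/m³ × 9.8 m/s² × 35900 m = 9.429×10^8 Pa = 9.429 kbar
eclogite: 3370 kg/m³ × 9.8 m/s² × 16390 m = 5.413×10^8 Pa = 5.413 kbar
dunite: 3290 kg/m³ × 9.8 m/s² × 39650 m = 1.278×10^9 Pa = 12.78 kbar
Total = 0.08585 + 9.429 + 5.413 + 12.78 = 27.712 kbar

27.7 kbar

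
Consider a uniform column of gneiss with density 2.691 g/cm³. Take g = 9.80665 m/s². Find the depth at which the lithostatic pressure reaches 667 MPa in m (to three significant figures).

25300 m

h = P/(ρg) = 667 MPa / (2691 kg/m³ × 9.80665 m/s²) = 6.670×10^8 Pa / 26390 Pa/m = 25275 m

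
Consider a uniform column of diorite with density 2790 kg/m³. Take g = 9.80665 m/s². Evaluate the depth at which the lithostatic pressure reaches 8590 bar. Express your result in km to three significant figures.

h = P/(ρg) = 8590 bar / (2790 kg/m³ × 9.80665 m/s²) = 8.590×10^8 Pa / 27361 Pa/m = 31396 m
= 31.396 km

31.4 km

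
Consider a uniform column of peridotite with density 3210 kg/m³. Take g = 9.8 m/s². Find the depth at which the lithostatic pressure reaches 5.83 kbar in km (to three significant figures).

18.5 km

h = P/(ρg) = 5.83 kbar / (3210 kg/m³ × 9.8 m/s²) = 5.830×10^8 Pa / 31458 Pa/m = 18533 m
= 18.533 km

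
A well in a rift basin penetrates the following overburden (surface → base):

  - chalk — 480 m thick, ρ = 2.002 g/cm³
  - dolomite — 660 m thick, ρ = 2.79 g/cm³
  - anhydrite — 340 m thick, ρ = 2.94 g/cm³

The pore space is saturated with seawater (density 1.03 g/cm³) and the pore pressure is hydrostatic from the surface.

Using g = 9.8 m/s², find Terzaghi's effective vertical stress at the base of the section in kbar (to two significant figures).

0.22 kbar

Overburden (lithostatic) stress σ_v:
chalk: 2002 kg/m³ × 9.8 m/s² × 480 m = 9.417×10^6 Pa = 9.417 MPa
dolomite: 2790 kg/m³ × 9.8 m/s² × 660 m = 1.805×10^7 Pa = 18.05 MPa
anhydrite: 2940 kg/m³ × 9.8 m/s² × 340 m = 9.796×10^6 Pa = 9.796 MPa
Total = 9.417 + 18.05 + 9.796 = 37.259 MPa
Pore pressure P_p = 1030 kg/m³ × 9.8 m/s² × 1480 m = 1.494×10^7 Pa = 14.94 MPa
Effective stress σ' = σ_v − P_p = 37.26 − 14.94 = 22.320 MPa = 0.22320 kbar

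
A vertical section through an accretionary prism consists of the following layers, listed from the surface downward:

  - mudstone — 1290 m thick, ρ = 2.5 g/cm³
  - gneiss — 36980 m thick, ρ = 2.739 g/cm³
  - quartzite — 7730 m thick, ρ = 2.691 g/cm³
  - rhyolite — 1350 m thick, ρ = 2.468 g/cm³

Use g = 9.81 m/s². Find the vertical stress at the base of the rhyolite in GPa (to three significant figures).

1.26 GPa

mudstone: 2500 kg/m³ × 9.81 m/s² × 1290 m = 3.164×10^7 Pa = 0.03164 GPa
gneiss: 2739 kg/m³ × 9.81 m/s² × 36980 m = 9.936×10^8 Pa = 0.9936 GPa
quartzite: 2691 kg/m³ × 9.81 m/s² × 7730 m = 2.041×10^8 Pa = 0.2041 GPa
rhyolite: 2468 kg/m³ × 9.81 m/s² × 1350 m = 3.268×10^7 Pa = 0.03268 GPa
Total = 0.03164 + 0.9936 + 0.2041 + 0.03268 = 1.2620 GPa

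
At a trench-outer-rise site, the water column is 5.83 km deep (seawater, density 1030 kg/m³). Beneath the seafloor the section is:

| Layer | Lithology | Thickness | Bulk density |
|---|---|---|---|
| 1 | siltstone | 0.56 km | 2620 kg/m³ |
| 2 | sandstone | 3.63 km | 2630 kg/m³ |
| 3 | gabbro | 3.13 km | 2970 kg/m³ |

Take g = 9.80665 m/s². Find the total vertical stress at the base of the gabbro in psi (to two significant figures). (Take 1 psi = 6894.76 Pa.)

37000 psi

seawater: 1030 kg/m³ × 9.80665 m/s² × 5830 m = 5.889×10^7 Pa = 8541 psi
siltstone: 2620 kg/m³ × 9.80665 m/s² × 560 m = 1.439×10^7 Pa = 2087 psi
sandstone: 2630 kg/m³ × 9.80665 m/s² × 3630 m = 9.362×10^7 Pa = 13579 psi
gabbro: 2970 kg/m³ × 9.80665 m/s² × 3130 m = 9.116×10^7 Pa = 13222 psi
Total = 8541 + 2087 + 13579 + 13222 = 37429 psi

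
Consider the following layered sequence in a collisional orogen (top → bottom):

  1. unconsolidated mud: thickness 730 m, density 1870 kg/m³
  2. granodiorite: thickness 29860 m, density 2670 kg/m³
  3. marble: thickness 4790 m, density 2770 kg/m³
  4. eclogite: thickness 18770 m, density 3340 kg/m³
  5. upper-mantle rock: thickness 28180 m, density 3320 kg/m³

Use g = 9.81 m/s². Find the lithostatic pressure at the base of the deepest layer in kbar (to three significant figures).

24.6 kbar

unconsolidated mud: 1870 kg/m³ × 9.81 m/s² × 730 m = 1.339×10^7 Pa = 0.1339 kbar
granodiorite: 2670 kg/m³ × 9.81 m/s² × 29860 m = 7.821×10^8 Pa = 7.821 kbar
marble: 2770 kg/m³ × 9.81 m/s² × 4790 m = 1.302×10^8 Pa = 1.302 kbar
eclogite: 3340 kg/m³ × 9.81 m/s² × 18770 m = 6.150×10^8 Pa = 6.150 kbar
upper-mantle rock: 3320 kg/m³ × 9.81 m/s² × 28180 m = 9.178×10^8 Pa = 9.178 kbar
Total = 0.1339 + 7.821 + 1.302 + 6.150 + 9.178 = 24.585 kbar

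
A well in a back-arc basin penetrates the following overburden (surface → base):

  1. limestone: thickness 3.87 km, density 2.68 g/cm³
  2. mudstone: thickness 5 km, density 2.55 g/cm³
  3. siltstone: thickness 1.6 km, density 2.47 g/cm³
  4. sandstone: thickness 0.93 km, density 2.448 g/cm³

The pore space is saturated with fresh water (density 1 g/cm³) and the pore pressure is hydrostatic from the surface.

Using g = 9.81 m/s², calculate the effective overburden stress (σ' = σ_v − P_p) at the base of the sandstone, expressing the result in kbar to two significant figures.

Overburden (lithostatic) stress σ_v:
limestone: 2680 kg/m³ × 9.81 m/s² × 3870 m = 1.017×10^8 Pa = 101.7 MPa
mudstone: 2550 kg/m³ × 9.81 m/s² × 5000 m = 1.251×10^8 Pa = 125.1 MPa
siltstone: 2470 kg/m³ × 9.81 m/s² × 1600 m = 3.877×10^7 Pa = 38.77 MPa
sandstone: 2448 kg/m³ × 9.81 m/s² × 930 m = 2.233×10^7 Pa = 22.33 MPa
Total = 101.7 + 125.1 + 38.77 + 22.33 = 287.93 MPa
Pore pressure P_p = 1000 kg/m³ × 9.81 m/s² × 11400 m = 1.118×10^8 Pa = 111.8 MPa
Effective stress σ' = σ_v − P_p = 287.9 − 111.8 = 176.09 MPa = 1.7609 kbar

1.8 kbar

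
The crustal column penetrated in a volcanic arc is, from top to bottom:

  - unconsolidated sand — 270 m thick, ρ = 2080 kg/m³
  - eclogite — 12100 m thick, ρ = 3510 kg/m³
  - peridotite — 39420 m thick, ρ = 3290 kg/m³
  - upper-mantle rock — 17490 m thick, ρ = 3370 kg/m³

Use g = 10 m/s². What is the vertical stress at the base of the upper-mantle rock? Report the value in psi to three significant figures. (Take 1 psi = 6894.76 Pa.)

unconsolidated sand: 2080 kg/m³ × 10 m/s² × 270 m = 5.616×10^6 Pa = 814.5 psi
eclogite: 3510 kg/m³ × 10 m/s² × 12100 m = 4.247×10^8 Pa = 61599 psi
peridotite: 3290 kg/m³ × 10 m/s² × 39420 m = 1.297×10^9 Pa = 1.881×10^5 psi
upper-mantle rock: 3370 kg/m³ × 10 m/s² × 17490 m = 5.894×10^8 Pa = 85487 psi
Total = 814.5 + 61599 + 1.881×10^5 + 85487 = 3.3600×10^5 psi

336000 psi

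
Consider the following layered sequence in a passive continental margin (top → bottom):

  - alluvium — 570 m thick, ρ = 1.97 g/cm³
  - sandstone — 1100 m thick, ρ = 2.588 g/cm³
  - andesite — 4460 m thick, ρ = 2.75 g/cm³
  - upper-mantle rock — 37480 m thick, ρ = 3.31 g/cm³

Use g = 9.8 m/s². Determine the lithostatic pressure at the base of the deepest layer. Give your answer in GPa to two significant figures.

alluvium: 1970 kg/m³ × 9.8 m/s² × 570 m = 1.100×10^7 Pa = 0.01100 GPa
sandstone: 2588 kg/m³ × 9.8 m/s² × 1100 m = 2.790×10^7 Pa = 0.02790 GPa
andesite: 2750 kg/m³ × 9.8 m/s² × 4460 m = 1.202×10^8 Pa = 0.1202 GPa
upper-mantle rock: 3310 kg/m³ × 9.8 m/s² × 37480 m = 1.216×10^9 Pa = 1.216 GPa
Total = 0.01100 + 0.02790 + 0.1202 + 1.216 = 1.3749 GPa

1.4 GPa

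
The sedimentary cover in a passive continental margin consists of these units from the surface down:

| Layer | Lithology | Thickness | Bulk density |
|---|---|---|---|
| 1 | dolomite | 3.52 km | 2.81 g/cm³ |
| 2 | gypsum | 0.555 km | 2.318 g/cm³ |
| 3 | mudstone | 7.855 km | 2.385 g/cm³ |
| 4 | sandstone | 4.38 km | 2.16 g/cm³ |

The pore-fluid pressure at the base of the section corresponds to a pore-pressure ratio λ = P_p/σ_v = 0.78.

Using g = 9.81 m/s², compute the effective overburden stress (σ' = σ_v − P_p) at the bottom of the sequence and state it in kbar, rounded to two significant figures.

0.85 kbar

Overburden (lithostatic) stress σ_v:
dolomite: 2810 kg/m³ × 9.81 m/s² × 3520 m = 9.703×10^7 Pa = 97.03 MPa
gypsum: 2318 kg/m³ × 9.81 m/s² × 555 m = 1.262×10^7 Pa = 12.62 MPa
mudstone: 2385 kg/m³ × 9.81 m/s² × 7855 m = 1.838×10^8 Pa = 183.8 MPa
sandstone: 2160 kg/m³ × 9.81 m/s² × 4380 m = 9.281×10^7 Pa = 92.81 MPa
Total = 97.03 + 12.62 + 183.8 + 92.81 = 386.25 MPa
Pore pressure P_p = λ·σ_v = 0.78 × 386.2 MPa = 301.3 MPa
Effective stress σ' = σ_v − P_p = 386.2 − 301.3 = 84.974 MPa = 0.84974 kbar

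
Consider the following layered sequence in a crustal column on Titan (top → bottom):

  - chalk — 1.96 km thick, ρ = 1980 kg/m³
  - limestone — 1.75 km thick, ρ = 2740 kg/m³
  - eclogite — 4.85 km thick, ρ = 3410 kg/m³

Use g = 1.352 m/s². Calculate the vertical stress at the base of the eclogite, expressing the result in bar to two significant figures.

chalk: 1980 kg/m³ × 1.352 m/s² × 1960 m = 5.247×10^6 Pa = 52.47 bar
limestone: 2740 kg/m³ × 1.352 m/s² × 1750 m = 6.483×10^6 Pa = 64.83 bar
eclogite: 3410 kg/m³ × 1.352 m/s² × 4850 m = 2.236×10^7 Pa = 223.6 bar
Total = 52.47 + 64.83 + 223.6 = 340.90 bar

340 bar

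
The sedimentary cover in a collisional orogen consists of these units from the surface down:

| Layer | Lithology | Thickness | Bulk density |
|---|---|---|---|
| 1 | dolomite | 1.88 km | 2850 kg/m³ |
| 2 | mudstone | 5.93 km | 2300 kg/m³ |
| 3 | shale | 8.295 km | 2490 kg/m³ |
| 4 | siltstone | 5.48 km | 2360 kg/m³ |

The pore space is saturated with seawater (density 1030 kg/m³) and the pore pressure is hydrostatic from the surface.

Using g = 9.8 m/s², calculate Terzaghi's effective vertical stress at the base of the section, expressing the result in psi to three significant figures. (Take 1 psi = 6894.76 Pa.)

43100 psi

Overburden (lithostatic) stress σ_v:
dolomite: 2850 kg/m³ × 9.8 m/s² × 1880 m = 5.251×10^7 Pa = 52.51 MPa
mudstone: 2300 kg/m³ × 9.8 m/s² × 5930 m = 1.337×10^8 Pa = 133.7 MPa
shale: 2490 kg/m³ × 9.8 m/s² × 8295 m = 2.024×10^8 Pa = 202.4 MPa
siltstone: 2360 kg/m³ × 9.8 m/s² × 5480 m = 1.267×10^8 Pa = 126.7 MPa
Total = 52.51 + 133.7 + 202.4 + 126.7 = 515.33 MPa
Pore pressure P_p = 1030 kg/m³ × 9.8 m/s² × 21585 m = 2.179×10^8 Pa = 217.9 MPa
Effective stress σ' = σ_v − P_p = 515.3 − 217.9 = 297.45 MPa = 43141 psi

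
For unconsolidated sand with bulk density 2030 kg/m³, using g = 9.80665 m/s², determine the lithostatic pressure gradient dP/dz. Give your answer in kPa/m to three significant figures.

19.9 kPa/m

dP/dz = ρg = 2030 kg/m³ × 9.80665 m/s² = 19907 Pa/m
= 19907 Pa/m × (1 kPa/m / 1000.0 Pa/m) = 19.907 kPa/m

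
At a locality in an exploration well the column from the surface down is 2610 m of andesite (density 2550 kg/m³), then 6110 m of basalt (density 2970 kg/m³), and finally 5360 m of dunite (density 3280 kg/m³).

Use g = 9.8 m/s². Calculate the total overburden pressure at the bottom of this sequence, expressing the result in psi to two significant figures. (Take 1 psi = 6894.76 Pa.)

60000 psi

andesite: 2550 kg/m³ × 9.8 m/s² × 2610 m = 6.522×10^7 Pa = 9460 psi
basalt: 2970 kg/m³ × 9.8 m/s² × 6110 m = 1.778×10^8 Pa = 25793 psi
dunite: 3280 kg/m³ × 9.8 m/s² × 5360 m = 1.723×10^8 Pa = 24989 psi
Total = 9460 + 25793 + 24989 = 60242 psi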